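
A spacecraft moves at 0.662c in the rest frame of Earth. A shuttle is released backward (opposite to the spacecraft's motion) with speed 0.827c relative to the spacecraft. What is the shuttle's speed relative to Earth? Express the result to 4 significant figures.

Relativistic velocity addition: u = (u' + v)/(1 + u'v/c²), with u' = −0.827c and v = 0.662c.
Numerator: −0.827 + 0.662 = −0.165. Denominator: 1 + (−0.827)(0.662) = 0.452526.
u = −0.165/0.452526 = −0.36462, so the speed is 0.3646c.

0.3646c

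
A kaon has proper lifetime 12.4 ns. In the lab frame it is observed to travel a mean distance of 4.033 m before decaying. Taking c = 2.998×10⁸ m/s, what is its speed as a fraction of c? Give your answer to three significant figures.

Lab distance = (lab lifetime)·v = γτ·βc, so βγ = d/(cτ) = 4.033/(2.998×10⁸ × 1.240×10^-8) = 1.0849.
With βγ = 1.0849: γ² = 1 + (βγ)² = 2.17701, and β = (βγ)/γ = 1.0849/1.47547 = 0.735.

0.735c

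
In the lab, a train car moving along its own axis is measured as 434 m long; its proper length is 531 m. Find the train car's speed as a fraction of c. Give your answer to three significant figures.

0.576c

Length contraction gives γ = L₀/L = 531/434 = 1.2235.
β = √(1 − 1/γ²) = √0.331976 = 0.576.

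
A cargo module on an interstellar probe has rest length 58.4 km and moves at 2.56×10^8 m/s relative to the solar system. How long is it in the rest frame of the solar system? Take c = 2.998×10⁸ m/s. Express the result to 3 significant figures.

β = v/c = (2.56×10^8 m/s)/(2.998×10⁸ m/s) = 0.853903.
With β = 0.853903, γ = 1/√(1 − 0.853903²) = 1/√0.2708497 = 1.9215.
Length contraction: L = L₀/γ = 58.4/1.9215 = 30.4 km.

30.4 km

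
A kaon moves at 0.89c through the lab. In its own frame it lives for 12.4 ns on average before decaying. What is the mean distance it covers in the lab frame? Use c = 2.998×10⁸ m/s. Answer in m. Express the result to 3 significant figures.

With β = 0.89, γ = 1/√(1 − 0.89²) = 1/√0.2079 = 2.1932.
Lab-frame lifetime: Δt = γτ = 2.1932 × 12.4 ns = 27.196 ns.
Distance: d = vΔt = 0.89 × 2.998×10⁸ m/s × 2.7196×10^-8 s = 7.26 m.

7.26 m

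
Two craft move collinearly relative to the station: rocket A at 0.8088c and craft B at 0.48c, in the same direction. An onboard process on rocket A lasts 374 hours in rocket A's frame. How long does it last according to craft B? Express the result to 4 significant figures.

Speed of rocket A in craft B's frame: u = (v_A − v_B)/(1 − v_A v_B/c²) = (0.8088 − 0.48)/(1 − 0.8088×0.48) = 0.3288/0.611776 = 0.53745; |u| = 0.53745c.
γ for this relative speed: γ = 1/√(1 − 0.288853) = 1.1858.
The clock on rocket A records proper time, so craft B measures Δt = γΔτ = 1.1858 × 374 = 443.5 hours.

443.5 hours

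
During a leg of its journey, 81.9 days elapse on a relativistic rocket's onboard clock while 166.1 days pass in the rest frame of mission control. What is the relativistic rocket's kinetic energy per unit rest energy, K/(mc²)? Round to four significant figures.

From Δt = γΔτ: γ = 166.1/81.9 = 2.02808.
K/(mc²) = γ − 1 = 2.02808 − 1 = 1.028.

1.028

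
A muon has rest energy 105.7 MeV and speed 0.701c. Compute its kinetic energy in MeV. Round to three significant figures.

42.5 MeV

γ = 1/√(1 − β²) = 1/√(1 − 0.491401) = 1/√0.508599 = 1/0.713161 = 1.40221.
Kinetic energy: K = (γ − 1)mc² = (1.40221 − 1) × 105.7 MeV = 0.40221 × 105.7 = 42.5 MeV.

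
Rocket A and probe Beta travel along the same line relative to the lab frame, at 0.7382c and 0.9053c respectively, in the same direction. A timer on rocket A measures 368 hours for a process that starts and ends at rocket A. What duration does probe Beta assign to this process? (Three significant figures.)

426 hours

Speed of rocket A in probe Beta's frame: u = (v_A − v_B)/(1 − v_A v_B/c²) = (0.7382 − 0.9053)/(1 − 0.7382×0.9053) = −0.1671/0.33170754 = −0.50376; |u| = 0.50376c.
γ for this relative speed: γ = 1/√(1 − 0.253774) = 1.1576.
Rocket A's interval is proper; time dilation gives Δt_B = γΔτ = 1.1576 × 368 hours = 426 hours.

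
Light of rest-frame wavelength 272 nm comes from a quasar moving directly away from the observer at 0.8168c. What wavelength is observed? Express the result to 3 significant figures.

Relativistic Doppler for wavelength: λ_obs = λ_src · √((1+β)/(1−β)).
With β = 0.8168: factor = √(1.8168/0.1832) = 3.1491.
λ_obs = 272 × 3.1491 = 857 nm.

857 nm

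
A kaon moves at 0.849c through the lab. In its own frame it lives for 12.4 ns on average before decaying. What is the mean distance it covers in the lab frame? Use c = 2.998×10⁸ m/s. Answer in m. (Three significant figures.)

With β = 0.849, γ = 1/√(1 − 0.849²) = 1/√0.279199 = 1.8925.
Lab-frame lifetime: Δt = γτ = 1.8925 × 12.4 ns = 23.467 ns.
Distance: d = vΔt = 0.849 × 2.998×10⁸ m/s × 2.3467×10^-8 s = 5.97 m.

5.97 m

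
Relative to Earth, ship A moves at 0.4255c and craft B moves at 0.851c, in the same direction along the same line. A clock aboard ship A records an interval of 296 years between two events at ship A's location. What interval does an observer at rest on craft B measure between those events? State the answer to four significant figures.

Transform ship A's velocity into craft B's frame: (0.4255 − 0.851)/(1 − 0.4255·0.851) = −0.4255/0.6378995, so the relative speed is 0.66703c.
At |u| = 0.66703c, γ = (1 − 0.444929)^(−1/2) = 1.3422.
Ship A's interval is proper; time dilation gives Δt_B = γΔτ = 1.3422 × 296 years = 397.3 years.

397.3 years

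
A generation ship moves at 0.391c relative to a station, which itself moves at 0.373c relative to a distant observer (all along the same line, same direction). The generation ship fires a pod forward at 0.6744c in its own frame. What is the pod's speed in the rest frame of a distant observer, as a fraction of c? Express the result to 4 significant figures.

0.9252c

First combine the pod and generation ship (S''→S'): u₁ = (0.6744 + 0.391)/(1 + 0.6744×0.391) = 1.0654/1.2636904 = 0.84309.
Then combine with the station (S'→S): u = (0.84309 + 0.373)/(1 + 0.84309×0.373) = 1.21609/1.31447257 = 0.92515.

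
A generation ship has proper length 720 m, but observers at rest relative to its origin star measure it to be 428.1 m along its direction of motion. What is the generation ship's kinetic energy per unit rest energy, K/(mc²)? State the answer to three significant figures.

From L = L₀/γ: γ = 720/428.1 = 1.68185.
K/(mc²) = γ − 1 = 1.68185 − 1 = 0.682.

0.682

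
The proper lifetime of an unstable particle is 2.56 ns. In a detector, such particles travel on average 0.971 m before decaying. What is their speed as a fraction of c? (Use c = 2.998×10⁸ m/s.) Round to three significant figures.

Let x = d/(cτ) = 0.9710 m / (2.998×10⁸ m/s × 2.560×10^-9 s) = 1.2652. Since d = βγcτ, x = βγ = β/√(1−β²).
Solving: β² = x²/(1+x²) = 1.60073/2.60073 = 0.615493, so β = 0.785.

0.785c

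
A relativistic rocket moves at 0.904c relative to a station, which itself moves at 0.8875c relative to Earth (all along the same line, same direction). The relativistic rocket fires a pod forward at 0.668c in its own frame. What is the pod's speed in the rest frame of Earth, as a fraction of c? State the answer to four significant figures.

Apply u = (u'+v)/(1+u'v) twice. Pod in the station frame: (0.668+0.904)/(1+0.668·0.904) = 1.572/1.603872 = 0.98013c.
That velocity, transformed to the rest frame of Earth: (0.98013+0.8875)/(1+0.98013·0.8875) = 1.86763/1.869865375 = 0.9988c.

0.9988c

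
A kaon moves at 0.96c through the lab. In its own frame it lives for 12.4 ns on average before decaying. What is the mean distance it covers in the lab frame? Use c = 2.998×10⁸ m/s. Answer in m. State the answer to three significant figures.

γ = 1/√(1 − β²) = 1/√(1 − 0.9216) = 1/√0.0784 = 1/0.28 = 3.5714.
Lab-frame lifetime: Δt = γτ = 3.5714 × 12.4 ns = 44.285 ns.
Distance: d = vΔt = 0.96 × 2.998×10⁸ m/s × 4.4285×10^-8 s = 12.7 m.

12.7 m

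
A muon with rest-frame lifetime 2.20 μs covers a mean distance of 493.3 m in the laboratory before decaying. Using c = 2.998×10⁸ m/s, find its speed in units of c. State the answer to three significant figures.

Lab distance = (lab lifetime)·v = γτ·βc, so βγ = d/(cτ) = 493.3/(2.998×10⁸ × 2.200×10^-6) = 0.74792.
With βγ = 0.74792: γ² = 1 + (βγ)² = 1.559384, and β = (βγ)/γ = 0.74792/1.24875 = 0.599.

0.599c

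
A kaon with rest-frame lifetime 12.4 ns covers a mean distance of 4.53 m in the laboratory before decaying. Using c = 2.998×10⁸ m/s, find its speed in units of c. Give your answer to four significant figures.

0.7730c

d = βγcτ ⇒ βγ = d/(cτ) = 4.530 m / (3.71752 m) = 1.2186.
β = (βγ)/√(1+(βγ)²) = 1.2186/√2.48499 = 0.7730.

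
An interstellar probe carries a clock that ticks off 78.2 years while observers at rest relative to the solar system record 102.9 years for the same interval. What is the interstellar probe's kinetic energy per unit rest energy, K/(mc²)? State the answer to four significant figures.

0.3159

The time-dilation ratio gives γ = 102.9/78.2 = 1.31586.
K/(mc²) = γ − 1 = 1.31586 − 1 = 0.3159.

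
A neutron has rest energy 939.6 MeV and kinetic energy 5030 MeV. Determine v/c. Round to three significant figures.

γ = 1 + K/(mc²) = 1 + 5030/939.6 = 6.3533.
β = √(1 − 1/γ²) = √(1 − 0.0247743) = √0.9752257 = 0.988.

0.988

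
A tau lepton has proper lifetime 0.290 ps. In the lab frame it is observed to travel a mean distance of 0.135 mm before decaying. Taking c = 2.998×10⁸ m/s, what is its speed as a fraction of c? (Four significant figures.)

0.8407c

Lab distance = (lab lifetime)·v = γτ·βc, so βγ = d/(cτ) = 1.350×10^-4/(2.998×10⁸ × 2.900×10^-13) = 1.5528.
With βγ = 1.5528: γ² = 1 + (βγ)² = 3.41119, and β = (βγ)/γ = 1.5528/1.84694 = 0.8407.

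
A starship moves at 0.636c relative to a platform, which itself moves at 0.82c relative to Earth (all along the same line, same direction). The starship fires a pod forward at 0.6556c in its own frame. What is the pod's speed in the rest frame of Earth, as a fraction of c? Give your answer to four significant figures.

0.9909c

First combine the pod and starship (S''→S'): u₁ = (0.6556 + 0.636)/(1 + 0.6556×0.636) = 1.2916/1.4169616 = 0.91153.
Then combine with the platform (S'→S): u = (0.91153 + 0.82)/(1 + 0.91153×0.82) = 1.73153/1.7474546 = 0.99089.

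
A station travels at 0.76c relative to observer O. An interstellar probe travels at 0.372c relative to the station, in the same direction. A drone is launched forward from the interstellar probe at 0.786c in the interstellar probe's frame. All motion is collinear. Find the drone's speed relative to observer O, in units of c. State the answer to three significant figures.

0.985c

Compose velocities in two stages. Stage 1 (into S'): u₁ = (0.786+0.372)/(1+0.786×0.372) = 0.89601.
Stage 2 (into S): u = (0.89601+0.76)/(1+0.89601×0.76) = 0.98515, so the speed is 0.985c.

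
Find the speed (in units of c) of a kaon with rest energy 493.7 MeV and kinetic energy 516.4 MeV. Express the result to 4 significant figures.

K = (γ−1)mc², so γ = 1 + 516.4/493.7 = 2.046.
Then v/c = √(1 − γ⁻²) = √(1 − 0.238885) = √0.761115 = 0.8724.

0.8724c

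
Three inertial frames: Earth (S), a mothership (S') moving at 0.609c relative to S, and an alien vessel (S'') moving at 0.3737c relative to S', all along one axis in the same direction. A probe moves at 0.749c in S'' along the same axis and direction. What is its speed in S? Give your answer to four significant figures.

0.9687c

First combine the probe and alien vessel (S''→S'): u₁ = (0.749 + 0.3737)/(1 + 0.749×0.3737) = 1.1227/1.2799013 = 0.87718.
Then combine with the mothership (S'→S): u = (0.87718 + 0.609)/(1 + 0.87718×0.609) = 1.48618/1.53420262 = 0.9687.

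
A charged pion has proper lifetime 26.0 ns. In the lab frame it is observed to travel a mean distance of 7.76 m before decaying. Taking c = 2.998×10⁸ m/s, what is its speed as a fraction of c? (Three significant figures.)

0.706c

Let x = d/(cτ) = 7.760 m / (2.998×10⁸ m/s × 2.600×10^-8 s) = 0.99554. Since d = βγcτ, x = βγ = β/√(1−β²).
Solving: β² = x²/(1+x²) = 0.9911/1.9911 = 0.497765, so β = 0.706.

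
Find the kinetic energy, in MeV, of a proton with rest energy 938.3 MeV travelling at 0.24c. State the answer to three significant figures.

γ = 1/√(1 − β²) = 1/√(1 − 0.0576) = 1/√0.9424 = 1/0.970773 = 1.030107.
Kinetic energy: K = (γ − 1)mc² = (1.030107 − 1) × 938.3 MeV = 0.030107 × 938.3 = 28.2 MeV.

28.2 MeV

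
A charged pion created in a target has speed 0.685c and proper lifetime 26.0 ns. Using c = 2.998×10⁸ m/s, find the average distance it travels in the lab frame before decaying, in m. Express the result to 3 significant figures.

γ = 1/√(1 − β²) = 1/√(1 − 0.469225) = 1/√0.530775 = 1/0.728543 = 1.3726.
Lab-frame lifetime: Δt = γτ = 1.3726 × 26.0 ns = 35.688 ns.
Distance: d = vΔt = 0.685 × 2.998×10⁸ m/s × 3.5688×10^-8 s = 7.33 m.

7.33 m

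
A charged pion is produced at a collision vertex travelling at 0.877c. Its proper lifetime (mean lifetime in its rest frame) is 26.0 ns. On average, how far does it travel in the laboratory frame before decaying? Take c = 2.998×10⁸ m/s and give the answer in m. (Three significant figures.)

Lorentz factor: γ = (1 − 0.769129)^(−1/2) = 2.0812.
Lab-frame lifetime: Δt = γτ = 2.0812 × 26.0 ns = 54.111 ns.
Distance: d = vΔt = 0.877 × 2.998×10⁸ m/s × 5.4111×10^-8 s = 14.2 m.

14.2 m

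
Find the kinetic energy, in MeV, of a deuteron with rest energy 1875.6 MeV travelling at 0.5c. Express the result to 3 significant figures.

290 MeV

Lorentz factor: γ = (1 − 0.25)^(−1/2) = 1.1547.
Kinetic energy: K = (γ − 1)mc² = (1.1547 − 1) × 1875.6 MeV = 0.1547 × 1875.6 = 290 MeV.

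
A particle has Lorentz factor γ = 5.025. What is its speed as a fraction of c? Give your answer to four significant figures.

0.9800c

β = √(1 − 1/γ²) = √(1 − 1/25.250625) = √0.960397 = 0.9800.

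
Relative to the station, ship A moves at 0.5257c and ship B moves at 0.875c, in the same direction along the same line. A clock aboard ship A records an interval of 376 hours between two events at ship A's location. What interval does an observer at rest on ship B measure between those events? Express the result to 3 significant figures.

493 hours

Speed of ship A in ship B's frame: u = (v_A − v_B)/(1 − v_A v_B/c²) = (0.5257 − 0.875)/(1 − 0.5257×0.875) = −0.3493/0.5400125 = −0.64684; |u| = 0.64684c.
γ for this relative speed: γ = 1/√(1 − 0.418402) = 1.3113.
The clock on ship A records proper time, so ship B measures Δt = γΔτ = 1.3113 × 376 = 493 hours.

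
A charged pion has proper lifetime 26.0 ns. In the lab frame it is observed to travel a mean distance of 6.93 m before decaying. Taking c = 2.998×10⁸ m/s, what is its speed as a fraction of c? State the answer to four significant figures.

d = βγcτ ⇒ βγ = d/(cτ) = 6.930 m / (7.7948 m) = 0.88905.
β = (βγ)/√(1+(βγ)²) = 0.88905/√1.79041 = 0.6644.

0.6644c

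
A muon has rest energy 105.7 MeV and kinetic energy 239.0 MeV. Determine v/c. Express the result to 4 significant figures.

0.9518

γ = 1 + K/(mc²) = 1 + 239.0/105.7 = 3.2611.
β = √(1 − 1/γ²) = √(1 − 0.0940312) = √0.9059688 = 0.9518.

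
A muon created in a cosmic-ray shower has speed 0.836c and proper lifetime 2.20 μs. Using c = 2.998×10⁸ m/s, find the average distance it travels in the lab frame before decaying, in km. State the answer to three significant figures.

Lorentz factor: γ = (1 − 0.698896)^(−1/2) = 1.8224.
Lab-frame lifetime: Δt = γτ = 1.8224 × 2.20 μs = 4.0093 μs.
Distance: d = vΔt = 0.836 × 2.998×10⁸ m/s × 4.0093×10^-6 s = 1000 m = 1.00 km.

1.00 km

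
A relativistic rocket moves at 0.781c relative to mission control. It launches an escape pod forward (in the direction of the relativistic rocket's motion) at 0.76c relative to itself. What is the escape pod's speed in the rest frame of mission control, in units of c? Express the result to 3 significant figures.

In units of c, u = (u' + v)/(1 + u'v) with u' = 0.76 and v = 0.781.
Numerator: 0.76 + 0.781 = 1.541. Denominator: 1 + (0.76)(0.781) = 1.59356.
u = 1.541/1.59356 = 0.96702, so the speed is 0.967c.

0.967c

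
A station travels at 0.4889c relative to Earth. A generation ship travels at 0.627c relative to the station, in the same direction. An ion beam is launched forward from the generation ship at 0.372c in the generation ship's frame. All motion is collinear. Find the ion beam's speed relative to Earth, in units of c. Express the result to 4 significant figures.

Compose velocities in two stages. Stage 1 (into S'): u₁ = (0.372+0.627)/(1+0.372×0.627) = 0.81006.
Stage 2 (into S): u = (0.81006+0.4889)/(1+0.81006×0.4889) = 0.93046, so the speed is 0.9305c.

0.9305c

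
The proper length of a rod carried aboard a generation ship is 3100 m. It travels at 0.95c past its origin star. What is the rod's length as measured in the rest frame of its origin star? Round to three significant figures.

Lorentz factor: γ = (1 − 0.9025)^(−1/2) = 3.2026.
Along the direction of motion the measured length is L₀/γ = 3100/3.2026 = 968 m.

968 m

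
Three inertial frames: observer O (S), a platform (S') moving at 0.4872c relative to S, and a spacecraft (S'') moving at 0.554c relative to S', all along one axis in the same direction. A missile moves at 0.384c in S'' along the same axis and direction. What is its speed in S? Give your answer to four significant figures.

Compose velocities in two stages. Stage 1 (into S'): u₁ = (0.384+0.554)/(1+0.384×0.554) = 0.77346.
Stage 2 (into S): u = (0.77346+0.4872)/(1+0.77346×0.4872) = 0.91563, so the speed is 0.9156c.

0.9156c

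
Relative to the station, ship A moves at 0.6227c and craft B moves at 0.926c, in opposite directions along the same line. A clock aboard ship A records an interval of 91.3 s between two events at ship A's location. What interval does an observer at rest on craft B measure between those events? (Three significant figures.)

The velocity of ship A relative to craft B is (0.6227 + 0.926)c / (1 + 0.6227×0.926) = 0.98229c; relative speed 0.98229c.
γ for this relative speed: γ = 1/√(1 − 0.964894) = 5.3371.
The clock on ship A records proper time, so craft B measures Δt = γΔτ = 5.3371 × 91.3 = 487 s.

487 s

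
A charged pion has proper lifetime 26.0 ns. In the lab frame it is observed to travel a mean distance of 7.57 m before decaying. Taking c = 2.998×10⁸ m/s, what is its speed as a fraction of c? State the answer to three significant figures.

d = βγcτ ⇒ βγ = d/(cτ) = 7.570 m / (7.7948 m) = 0.97116.
β = (βγ)/√(1+(βγ)²) = 0.97116/√1.943152 = 0.697.

0.697c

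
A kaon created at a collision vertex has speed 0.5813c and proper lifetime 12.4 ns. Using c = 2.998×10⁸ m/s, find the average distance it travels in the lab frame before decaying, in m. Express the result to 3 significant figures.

2.66 m

γ = 1/√(1 − β²) = 1/√(1 − 0.33790969) = 1/√0.66209031 = 1/0.813689 = 1.229.
Lab-frame lifetime: Δt = γτ = 1.229 × 12.4 ns = 15.24 ns.
Distance: d = vΔt = 0.5813 × 2.998×10⁸ m/s × 1.5240×10^-8 s = 2.66 m.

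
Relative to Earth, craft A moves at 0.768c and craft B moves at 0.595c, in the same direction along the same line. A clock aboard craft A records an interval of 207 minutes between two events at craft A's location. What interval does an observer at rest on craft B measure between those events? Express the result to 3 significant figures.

218 minutes

Speed of craft A in craft B's frame: u = (v_A − v_B)/(1 − v_A v_B/c²) = (0.768 − 0.595)/(1 − 0.768×0.595) = 0.173/0.54304 = 0.31858; |u| = 0.31858c.
At |u| = 0.31858c, γ = (1 − 0.101493)^(−1/2) = 1.055.
The clock on craft A records proper time, so craft B measures Δt = γΔτ = 1.055 × 207 = 218 minutes.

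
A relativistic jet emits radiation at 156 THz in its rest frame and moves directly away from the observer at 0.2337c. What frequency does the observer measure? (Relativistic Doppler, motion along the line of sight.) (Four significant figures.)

Relativistic Doppler (source moving away): f_obs = f_src · √((1−β)/(1+β)).
With β = 0.2337: factor = √(0.7663/1.2337) = 0.78812.
f_obs = 156 × 0.78812 = 122.9 THz.

122.9 THz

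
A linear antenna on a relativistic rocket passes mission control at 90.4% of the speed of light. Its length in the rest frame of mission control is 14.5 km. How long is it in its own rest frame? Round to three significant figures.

33.9 km

With β = 0.904, γ = 1/√(1 − 0.904²) = 1/√0.182784 = 2.339.
Proper length: L₀ = γ·L = 2.339 × 14.5 = 33.9 km.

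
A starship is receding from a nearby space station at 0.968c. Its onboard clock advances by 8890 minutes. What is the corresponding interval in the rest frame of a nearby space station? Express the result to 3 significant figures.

γ = 1/√(1 − β²) = 1/√(1 − 0.937024) = 1/√0.062976 = 1/0.25095 = 3.9849.
Time dilation: Δt = γ·Δτ = 3.9849 × 8890 = 35400 minutes.

35400 minutes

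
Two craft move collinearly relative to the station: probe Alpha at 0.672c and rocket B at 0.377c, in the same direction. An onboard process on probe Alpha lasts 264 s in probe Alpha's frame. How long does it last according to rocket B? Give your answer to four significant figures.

Speed of probe Alpha in rocket B's frame: u = (v_A − v_B)/(1 − v_A v_B/c²) = (0.672 − 0.377)/(1 − 0.672×0.377) = 0.295/0.746656 = 0.39509; |u| = 0.39509c.
At |u| = 0.39509c, γ = (1 − 0.156096)^(−1/2) = 1.0886.
The clock on probe Alpha records proper time, so rocket B measures Δt = γΔτ = 1.0886 × 264 = 287.4 s.

287.4 s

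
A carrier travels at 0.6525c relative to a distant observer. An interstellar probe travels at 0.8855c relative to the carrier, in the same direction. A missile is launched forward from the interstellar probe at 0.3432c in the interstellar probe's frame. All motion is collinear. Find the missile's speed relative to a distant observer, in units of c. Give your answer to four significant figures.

0.9876c

Compose velocities in two stages. Stage 1 (into S'): u₁ = (0.3432+0.8855)/(1+0.3432×0.8855) = 0.94232.
Stage 2 (into S): u = (0.94232+0.6525)/(1+0.94232×0.6525) = 0.98759, so the speed is 0.9876c.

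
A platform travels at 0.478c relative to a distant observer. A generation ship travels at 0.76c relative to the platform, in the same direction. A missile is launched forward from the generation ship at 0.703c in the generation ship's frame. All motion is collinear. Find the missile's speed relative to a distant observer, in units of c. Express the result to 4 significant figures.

0.9833c

Compose velocities in two stages. Stage 1 (into S'): u₁ = (0.703+0.76)/(1+0.703×0.76) = 0.95354.
Stage 2 (into S): u = (0.95354+0.478)/(1+0.95354×0.478) = 0.98334, so the speed is 0.9833c.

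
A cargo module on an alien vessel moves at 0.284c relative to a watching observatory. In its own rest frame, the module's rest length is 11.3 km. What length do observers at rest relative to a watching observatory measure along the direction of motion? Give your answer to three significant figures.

10.8 km

β² = 0.080656, so γ = 1/√0.919344 = 1.0429.
Length contraction: L = L₀/γ = 11.3/1.0429 = 10.8 km.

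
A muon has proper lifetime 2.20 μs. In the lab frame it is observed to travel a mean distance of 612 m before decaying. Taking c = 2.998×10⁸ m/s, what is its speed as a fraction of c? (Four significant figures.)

0.6802c

d = βγcτ ⇒ βγ = d/(cτ) = 612.0 m / (659.56 m) = 0.92789.
β = (βγ)/√(1+(βγ)²) = 0.92789/√1.86098 = 0.6802.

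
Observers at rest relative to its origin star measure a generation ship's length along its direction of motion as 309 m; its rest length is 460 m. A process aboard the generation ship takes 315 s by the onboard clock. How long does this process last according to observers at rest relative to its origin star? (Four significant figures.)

468.9 s

From L = L₀/γ: γ = 460/309 = 1.48867.
Δt = γΔτ = 1.48867 × 315 = 468.9 s.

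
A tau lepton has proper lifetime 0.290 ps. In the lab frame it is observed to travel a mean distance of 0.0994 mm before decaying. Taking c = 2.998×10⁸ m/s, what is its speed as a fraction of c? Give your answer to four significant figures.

0.7527c

Let x = d/(cτ) = 9.940×10^-5 m / (2.998×10⁸ m/s × 2.900×10^-13 s) = 1.1433. Since d = βγcτ, x = βγ = β/√(1−β²).
Solving: β² = x²/(1+x²) = 1.30713/2.30713 = 0.566561, so β = 0.7527.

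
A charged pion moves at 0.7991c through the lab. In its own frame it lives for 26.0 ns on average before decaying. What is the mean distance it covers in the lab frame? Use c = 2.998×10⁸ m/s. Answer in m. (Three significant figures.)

With β = 0.7991, γ = 1/√(1 − 0.7991²) = 1/√0.36143919 = 1.6633.
Lab-frame lifetime: Δt = γτ = 1.6633 × 26.0 ns = 43.246 ns.
Distance: d = vΔt = 0.7991 × 2.998×10⁸ m/s × 4.3246×10^-8 s = 10.4 m.

10.4 m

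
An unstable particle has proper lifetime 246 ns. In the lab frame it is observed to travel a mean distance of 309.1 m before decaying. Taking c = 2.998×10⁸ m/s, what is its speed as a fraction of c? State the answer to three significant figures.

0.973c

d = βγcτ ⇒ βγ = d/(cτ) = 309.1 m / (73.7508 m) = 4.1911.
β = (βγ)/√(1+(βγ)²) = 4.1911/√18.5653 = 0.973.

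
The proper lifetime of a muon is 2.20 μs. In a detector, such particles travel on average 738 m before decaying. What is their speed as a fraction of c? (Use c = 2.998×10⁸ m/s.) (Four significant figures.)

0.7456c

Lab distance = (lab lifetime)·v = γτ·βc, so βγ = d/(cτ) = 738.0/(2.998×10⁸ × 2.200×10^-6) = 1.1189.
With βγ = 1.1189: γ² = 1 + (βγ)² = 2.25194, and β = (βγ)/γ = 1.1189/1.50065 = 0.7456.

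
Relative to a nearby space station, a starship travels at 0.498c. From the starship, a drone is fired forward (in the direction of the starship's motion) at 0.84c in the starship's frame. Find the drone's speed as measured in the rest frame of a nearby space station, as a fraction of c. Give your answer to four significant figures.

In units of c, u = (u' + v)/(1 + u'v) with u' = 0.84 and v = 0.498.
Numerator: 0.84 + 0.498 = 1.338. Denominator: 1 + (0.84)(0.498) = 1.41832.
u = 1.338/1.41832 = 0.94337, so the speed is 0.9434c.

0.9434c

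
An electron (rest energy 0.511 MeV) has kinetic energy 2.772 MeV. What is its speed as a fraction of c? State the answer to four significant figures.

0.9878c

K = (γ−1)mc², so γ = 1 + 2.772/0.511 = 6.4247.
Then v/c = √(1 − γ⁻²) = √(1 − 0.0242267) = √0.9757733 = 0.9878.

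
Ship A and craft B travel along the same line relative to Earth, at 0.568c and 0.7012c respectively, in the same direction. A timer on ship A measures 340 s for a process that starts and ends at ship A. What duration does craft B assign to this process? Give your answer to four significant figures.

348.6 s

Transform ship A's velocity into craft B's frame: (0.568 − 0.7012)/(1 − 0.568·0.7012) = −0.1332/0.6017184, so the relative speed is 0.22137c.
γ for this relative speed: γ = 1/√(1 − 0.0490047) = 1.0254.
Ship A's interval is proper; time dilation gives Δt_B = γΔτ = 1.0254 × 340 s = 348.6 s.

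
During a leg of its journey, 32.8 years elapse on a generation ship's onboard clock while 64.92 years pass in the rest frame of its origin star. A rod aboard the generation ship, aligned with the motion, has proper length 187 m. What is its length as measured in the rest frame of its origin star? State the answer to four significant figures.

γ = Δt/Δτ = 64.92/32.8 = 1.97927.
L = L₀/γ = 187/1.97927 = 94.48 m.

94.48 m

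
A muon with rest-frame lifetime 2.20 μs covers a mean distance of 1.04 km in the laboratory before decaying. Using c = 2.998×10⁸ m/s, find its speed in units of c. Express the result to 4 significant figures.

0.8445c

Lab distance = (lab lifetime)·v = γτ·βc, so βγ = d/(cτ) = 1040/(2.998×10⁸ × 2.200×10^-6) = 1.5768.
With βγ = 1.5768: γ² = 1 + (βγ)² = 3.4863, and β = (βγ)/γ = 1.5768/1.86716 = 0.8445.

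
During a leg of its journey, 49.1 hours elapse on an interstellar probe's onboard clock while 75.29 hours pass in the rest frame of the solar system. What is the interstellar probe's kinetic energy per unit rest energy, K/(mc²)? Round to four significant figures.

0.5334

γ = Δt/Δτ = 75.29/49.1 = 1.5334.
Since K = (γ−1)mc², K/(mc²) = 1.5334 − 1 = 0.5334.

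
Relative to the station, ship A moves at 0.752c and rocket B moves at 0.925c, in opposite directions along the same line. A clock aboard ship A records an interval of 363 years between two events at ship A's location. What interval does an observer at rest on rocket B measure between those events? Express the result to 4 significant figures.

The velocity of ship A relative to rocket B is (0.752 + 0.925)c / (1 + 0.752×0.925) = 0.98903c; relative speed 0.98903c.
At |u| = 0.98903c, γ = (1 − 0.97818)^(−1/2) = 6.7697.
Ship A's interval is proper; time dilation gives Δt_B = γΔτ = 6.7697 × 363 years = 2457 years.

2457 years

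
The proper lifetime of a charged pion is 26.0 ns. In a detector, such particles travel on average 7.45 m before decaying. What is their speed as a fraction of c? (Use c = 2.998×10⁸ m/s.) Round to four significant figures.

d = βγcτ ⇒ βγ = d/(cτ) = 7.450 m / (7.7948 m) = 0.95577.
β = (βγ)/√(1+(βγ)²) = 0.95577/√1.913496 = 0.6909.

0.6909c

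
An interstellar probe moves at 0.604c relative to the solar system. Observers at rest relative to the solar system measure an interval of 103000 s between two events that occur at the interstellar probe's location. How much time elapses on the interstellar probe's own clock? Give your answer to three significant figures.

82100 s

γ = 1/√(1 − β²) = 1/√(1 − 0.364816) = 1/√0.635184 = 1/0.796984 = 1.2547.
The moving clock records proper time: Δτ = Δt/γ = 103000/1.2547 = 82100 s.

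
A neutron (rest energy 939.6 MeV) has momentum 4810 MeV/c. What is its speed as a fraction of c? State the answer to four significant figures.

0.9814c

pc/(mc²) = 4810/939.6 = 5.1192 = βγ = β/√(1−β²).
So β² = x²/(1 + x²) with x = 5.1192: x² = 26.2062, β² = 26.2062/27.2062 = 0.963244, β = 0.9814.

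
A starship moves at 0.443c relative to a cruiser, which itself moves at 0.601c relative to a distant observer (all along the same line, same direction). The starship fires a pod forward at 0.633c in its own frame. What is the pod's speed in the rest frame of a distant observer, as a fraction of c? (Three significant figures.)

0.958c

Compose velocities in two stages. Stage 1 (into S'): u₁ = (0.633+0.443)/(1+0.633×0.443) = 0.84035.
Stage 2 (into S): u = (0.84035+0.601)/(1+0.84035×0.601) = 0.95768, so the speed is 0.958c.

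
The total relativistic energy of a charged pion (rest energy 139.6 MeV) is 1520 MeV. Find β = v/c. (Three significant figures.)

0.996

γ = E/(mc²) = 1520/139.6 = 10.888.
β = √(1 − 1/γ²) = √(1 − 0.00843536) = √0.99156464 = 0.996.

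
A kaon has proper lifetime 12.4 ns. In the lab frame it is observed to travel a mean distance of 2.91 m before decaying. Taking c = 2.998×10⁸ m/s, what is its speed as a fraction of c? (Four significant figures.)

0.6164c

d = βγcτ ⇒ βγ = d/(cτ) = 2.910 m / (3.71752 m) = 0.78278.
β = (βγ)/√(1+(βγ)²) = 0.78278/√1.612745 = 0.6164.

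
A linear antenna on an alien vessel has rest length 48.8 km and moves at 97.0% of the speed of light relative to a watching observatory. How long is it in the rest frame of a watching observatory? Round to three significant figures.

With β = 0.97, γ = 1/√(1 − 0.97²) = 1/√0.0591 = 4.1135.
Along the direction of motion the measured length is L₀/γ = 48.8/4.1135 = 11.9 km.

11.9 km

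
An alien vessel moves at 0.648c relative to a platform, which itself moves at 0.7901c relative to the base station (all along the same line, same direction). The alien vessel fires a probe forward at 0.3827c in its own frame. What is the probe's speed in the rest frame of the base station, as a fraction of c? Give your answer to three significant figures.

Compose velocities in two stages. Stage 1 (into S'): u₁ = (0.3827+0.648)/(1+0.3827×0.648) = 0.82589.
Stage 2 (into S): u = (0.82589+0.7901)/(1+0.82589×0.7901) = 0.97789, so the speed is 0.978c.

0.978c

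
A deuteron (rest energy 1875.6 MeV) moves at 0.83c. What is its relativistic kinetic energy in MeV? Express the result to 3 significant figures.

β² = 0.6889, so γ = 1/√0.3111 = 1.79287.
Kinetic energy: K = (γ − 1)mc² = (1.79287 − 1) × 1875.6 MeV = 0.79287 × 1875.6 = 1490 MeV.

1490 MeV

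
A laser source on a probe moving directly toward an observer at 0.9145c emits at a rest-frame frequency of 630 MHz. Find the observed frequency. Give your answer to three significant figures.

2980 MHz

Relativistic Doppler (source moving toward): f_obs = f_src · √((1+β)/(1−β)).
With β = 0.9145: factor = √(1.9145/0.0855) = 4.732.
f_obs = 630 × 4.732 = 2980 MHz.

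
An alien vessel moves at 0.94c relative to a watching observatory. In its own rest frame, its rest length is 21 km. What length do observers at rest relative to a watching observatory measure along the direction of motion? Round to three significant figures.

γ = 1/√(1 − β²) = 1/√(1 − 0.8836) = 1/√0.1164 = 1/0.341174 = 2.9311.
Length contraction: L = L₀/γ = 21/2.9311 = 7.16 km.

7.16 km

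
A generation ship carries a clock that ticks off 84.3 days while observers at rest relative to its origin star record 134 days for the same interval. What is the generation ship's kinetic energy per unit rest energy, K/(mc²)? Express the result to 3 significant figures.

From Δt = γΔτ: γ = 134/84.3 = 1.58956.
K/(mc²) = γ − 1 = 1.58956 − 1 = 0.590.

0.590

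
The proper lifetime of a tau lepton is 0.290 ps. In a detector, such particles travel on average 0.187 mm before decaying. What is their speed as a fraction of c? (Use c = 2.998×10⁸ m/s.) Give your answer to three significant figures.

0.907c

d = βγcτ ⇒ βγ = d/(cτ) = 1.870×10^-4 m / (8.6942×10^-5 m) = 2.1509.
β = (βγ)/√(1+(βγ)²) = 2.1509/√5.62637 = 0.907.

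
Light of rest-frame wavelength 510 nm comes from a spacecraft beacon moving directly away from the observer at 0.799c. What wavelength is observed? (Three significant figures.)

1530 nm

Relativistic Doppler for wavelength: λ_obs = λ_src · √((1+β)/(1−β)).
With β = 0.799: factor = √(1.799/0.201) = 2.9917.
λ_obs = 510 × 2.9917 = 1530 nm.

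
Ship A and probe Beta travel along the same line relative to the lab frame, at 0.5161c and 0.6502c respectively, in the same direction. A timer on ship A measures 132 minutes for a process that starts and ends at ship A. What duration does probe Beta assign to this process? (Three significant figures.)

135 minutes

The velocity of ship A relative to probe Beta is (0.5161 − 0.6502)c / (1 − 0.5161×0.6502) = −0.20183c; relative speed 0.20183c.
γ for this relative speed: γ = 1/√(1 − 0.0407353) = 1.021.
The clock on ship A records proper time, so probe Beta measures Δt = γΔτ = 1.021 × 132 = 135 minutes.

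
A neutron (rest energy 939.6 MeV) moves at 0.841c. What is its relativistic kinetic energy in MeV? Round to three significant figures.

Lorentz factor: γ = (1 − 0.707281)^(−1/2) = 1.84831.
Kinetic energy: K = (γ − 1)mc² = (1.84831 − 1) × 939.6 MeV = 0.84831 × 939.6 = 797 MeV.

797 MeV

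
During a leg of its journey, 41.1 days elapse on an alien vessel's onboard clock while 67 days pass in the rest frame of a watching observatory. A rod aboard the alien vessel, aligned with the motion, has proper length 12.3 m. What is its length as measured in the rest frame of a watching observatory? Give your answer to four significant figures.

γ = Δt/Δτ = 67/41.1 = 1.63017.
L = L₀/γ = 12.3/1.63017 = 7.545 m.

7.545 m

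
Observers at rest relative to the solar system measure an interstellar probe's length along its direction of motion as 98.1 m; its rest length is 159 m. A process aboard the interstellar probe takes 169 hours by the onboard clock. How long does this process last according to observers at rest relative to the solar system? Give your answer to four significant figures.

273.9 hours

From L = L₀/γ: γ = 159/98.1 = 1.6208.
The same γ dilates the second interval: 1.6208 × 169 hours = 273.9 hours.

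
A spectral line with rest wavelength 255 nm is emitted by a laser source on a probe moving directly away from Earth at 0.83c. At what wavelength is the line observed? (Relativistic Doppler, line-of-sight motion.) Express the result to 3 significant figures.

837 nm

Relativistic Doppler for wavelength: λ_obs = λ_src · √((1+β)/(1−β)).
With β = 0.83: factor = √(1.83/0.17) = 3.281.
λ_obs = 255 × 3.281 = 837 nm.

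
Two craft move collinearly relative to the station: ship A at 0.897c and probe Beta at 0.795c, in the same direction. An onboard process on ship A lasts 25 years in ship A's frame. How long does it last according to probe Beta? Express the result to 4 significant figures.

26.75 years

Transform ship A's velocity into probe Beta's frame: (0.897 − 0.795)/(1 − 0.897·0.795) = 0.102/0.286885, so the relative speed is 0.35554c.
γ for this relative speed: γ = 1/√(1 − 0.126409) = 1.0699.
Ship A's interval is proper; time dilation gives Δt_B = γΔτ = 1.0699 × 25 years = 26.75 years.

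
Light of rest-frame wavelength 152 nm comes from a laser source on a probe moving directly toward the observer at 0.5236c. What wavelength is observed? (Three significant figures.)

85.0 nm

Relativistic Doppler for wavelength: λ_obs = λ_src · √((1−β)/(1+β)).
With β = 0.5236: factor = √(0.4764/1.5236) = 0.55918.
λ_obs = 152 × 0.55918 = 85.0 nm.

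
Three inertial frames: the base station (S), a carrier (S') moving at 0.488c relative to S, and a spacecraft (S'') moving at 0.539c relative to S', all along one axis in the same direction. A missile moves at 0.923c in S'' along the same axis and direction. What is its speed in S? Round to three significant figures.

Apply u = (u'+v)/(1+u'v) twice. Missile in the carrier frame: (0.923+0.539)/(1+0.923·0.539) = 1.462/1.497497 = 0.9763c.
That velocity, transformed to the rest frame of the base station: (0.9763+0.488)/(1+0.9763·0.488) = 1.4643/1.4764344 = 0.99178c.

0.992c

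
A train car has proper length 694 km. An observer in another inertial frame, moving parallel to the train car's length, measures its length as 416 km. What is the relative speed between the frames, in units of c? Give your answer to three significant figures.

0.800c

Length contraction gives γ = L₀/L = 694/416 = 1.6683.
β = √(1 − 1/γ²) = √0.640705 = 0.800.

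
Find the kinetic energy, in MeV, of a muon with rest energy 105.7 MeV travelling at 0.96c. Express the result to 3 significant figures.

272 MeV

With β = 0.96, γ = 1/√(1 − 0.96²) = 1/√0.0784 = 3.5714.
Kinetic energy: K = (γ − 1)mc² = (3.5714 − 1) × 105.7 MeV = 2.5714 × 105.7 = 272 MeV.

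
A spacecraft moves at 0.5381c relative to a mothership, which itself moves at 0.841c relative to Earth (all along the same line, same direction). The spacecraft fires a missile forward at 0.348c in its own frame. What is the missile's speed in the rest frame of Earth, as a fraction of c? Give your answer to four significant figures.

0.9752c

Apply u = (u'+v)/(1+u'v) twice. Missile in the mothership frame: (0.348+0.5381)/(1+0.348·0.5381) = 0.8861/1.1872588 = 0.74634c.
That velocity, transformed to the rest frame of Earth: (0.74634+0.841)/(1+0.74634·0.841) = 1.58734/1.62767194 = 0.97522c.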